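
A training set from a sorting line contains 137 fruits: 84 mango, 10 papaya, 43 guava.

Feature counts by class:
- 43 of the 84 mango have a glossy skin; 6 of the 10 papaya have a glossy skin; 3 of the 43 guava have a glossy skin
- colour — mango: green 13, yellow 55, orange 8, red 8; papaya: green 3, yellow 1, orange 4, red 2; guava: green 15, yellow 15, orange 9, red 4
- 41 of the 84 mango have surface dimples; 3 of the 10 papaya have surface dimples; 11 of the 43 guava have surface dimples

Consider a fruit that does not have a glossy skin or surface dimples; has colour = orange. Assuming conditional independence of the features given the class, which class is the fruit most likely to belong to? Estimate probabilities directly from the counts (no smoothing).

mango: (84/137) × (41/84) × (8/84) × (43/84) ≈ 0.0145903
papaya: (10/137) × (4/10) × (4/10) × (7/10) ≈ 0.00817518
guava: (43/137) × (40/43) × (9/43) × (32/43) ≈ 0.0454773
Highest score → guava.

guava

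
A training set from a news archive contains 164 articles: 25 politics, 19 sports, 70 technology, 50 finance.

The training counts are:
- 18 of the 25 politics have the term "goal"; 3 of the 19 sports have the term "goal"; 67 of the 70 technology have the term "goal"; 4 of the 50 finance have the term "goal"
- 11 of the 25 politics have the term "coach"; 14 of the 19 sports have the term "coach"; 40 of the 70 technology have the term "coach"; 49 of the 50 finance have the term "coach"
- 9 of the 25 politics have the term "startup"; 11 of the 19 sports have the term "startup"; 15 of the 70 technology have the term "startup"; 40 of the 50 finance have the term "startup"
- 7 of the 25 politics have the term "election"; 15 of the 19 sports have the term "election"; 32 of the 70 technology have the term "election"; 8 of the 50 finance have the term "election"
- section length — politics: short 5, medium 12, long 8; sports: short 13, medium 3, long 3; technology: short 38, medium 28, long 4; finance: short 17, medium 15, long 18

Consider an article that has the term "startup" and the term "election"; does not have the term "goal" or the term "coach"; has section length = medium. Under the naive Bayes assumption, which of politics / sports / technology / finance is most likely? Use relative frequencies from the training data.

politics: (25/164) × (7/25) × (14/25) × (9/25) × (7/25) × (12/25) ≈ 0.0011565
sports: (19/164) × (16/19) × (5/19) × (11/19) × (15/19) × (3/19) ≈ 0.00185284
technology: (70/164) × (3/70) × (30/70) × (15/70) × (32/70) × (28/70) ≈ 0.000307189
finance: (50/164) × (46/50) × (1/50) × (40/50) × (8/50) × (15/50) ≈ 0.000215415
Highest score → sports.

sports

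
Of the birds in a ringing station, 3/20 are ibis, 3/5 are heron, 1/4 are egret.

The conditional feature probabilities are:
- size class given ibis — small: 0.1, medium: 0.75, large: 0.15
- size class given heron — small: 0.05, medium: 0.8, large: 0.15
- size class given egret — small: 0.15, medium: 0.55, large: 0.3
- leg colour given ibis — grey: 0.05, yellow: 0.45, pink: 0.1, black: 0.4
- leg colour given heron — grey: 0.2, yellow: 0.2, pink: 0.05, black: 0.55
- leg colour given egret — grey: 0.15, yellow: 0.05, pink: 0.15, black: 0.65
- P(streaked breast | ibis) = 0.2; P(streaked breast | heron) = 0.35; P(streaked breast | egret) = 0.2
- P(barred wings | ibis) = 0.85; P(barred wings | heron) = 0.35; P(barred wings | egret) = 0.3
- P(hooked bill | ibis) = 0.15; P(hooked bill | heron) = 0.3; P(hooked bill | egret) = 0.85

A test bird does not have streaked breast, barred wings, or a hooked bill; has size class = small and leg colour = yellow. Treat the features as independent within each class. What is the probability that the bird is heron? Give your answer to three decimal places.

0.677

ibis: 0.15 × 0.1 × 0.45 × (1−0.2) × (1−0.85) × (1−0.15) = 0.0006885
heron: 0.6 × 0.05 × 0.2 × (1−0.35) × (1−0.35) × (1−0.3) = 0.0017745
egret: 0.25 × 0.15 × 0.05 × (1−0.2) × (1−0.3) × (1−0.85) = 0.0001575
P(heron | x) = 0.0017745 / 0.0026205 ≈ 0.677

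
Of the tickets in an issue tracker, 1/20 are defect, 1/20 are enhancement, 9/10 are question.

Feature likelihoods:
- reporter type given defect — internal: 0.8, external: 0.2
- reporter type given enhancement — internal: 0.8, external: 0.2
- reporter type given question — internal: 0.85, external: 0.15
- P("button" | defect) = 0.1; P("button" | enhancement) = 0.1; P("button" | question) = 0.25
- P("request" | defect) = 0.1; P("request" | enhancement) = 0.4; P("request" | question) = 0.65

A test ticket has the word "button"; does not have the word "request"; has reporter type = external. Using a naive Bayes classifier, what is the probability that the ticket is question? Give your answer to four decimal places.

0.8873

defect: 0.05 × 0.2 × 0.1 × (1−0.1) = 0.0009
enhancement: 0.05 × 0.2 × 0.1 × (1−0.4) = 0.0006
question: 0.9 × 0.15 × 0.25 × (1−0.65) = 0.0118125
P(question | x) = 0.0118125 / 0.0133125 ≈ 0.8873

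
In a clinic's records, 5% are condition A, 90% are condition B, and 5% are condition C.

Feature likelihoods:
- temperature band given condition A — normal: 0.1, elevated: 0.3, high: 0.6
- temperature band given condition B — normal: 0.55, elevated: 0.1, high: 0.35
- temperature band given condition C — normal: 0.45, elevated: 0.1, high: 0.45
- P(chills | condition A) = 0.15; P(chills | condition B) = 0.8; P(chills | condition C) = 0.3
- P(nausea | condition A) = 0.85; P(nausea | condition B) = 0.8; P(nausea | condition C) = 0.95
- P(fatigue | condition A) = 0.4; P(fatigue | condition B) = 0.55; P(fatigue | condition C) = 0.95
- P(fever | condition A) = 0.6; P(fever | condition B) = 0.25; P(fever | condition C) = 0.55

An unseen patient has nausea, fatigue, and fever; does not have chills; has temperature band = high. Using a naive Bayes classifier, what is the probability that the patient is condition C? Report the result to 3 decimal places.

condition A: 0.05 × 0.6 × (1−0.15) × 0.85 × 0.4 × 0.6 = 0.005202
condition B: 0.9 × 0.35 × (1−0.8) × 0.8 × 0.55 × 0.25 = 0.00693
condition C: 0.05 × 0.45 × (1−0.3) × 0.95 × 0.95 × 0.55 = 0.00781790625
P(condition C | x) = 0.00781790625 / 0.01994990625 ≈ 0.392

0.392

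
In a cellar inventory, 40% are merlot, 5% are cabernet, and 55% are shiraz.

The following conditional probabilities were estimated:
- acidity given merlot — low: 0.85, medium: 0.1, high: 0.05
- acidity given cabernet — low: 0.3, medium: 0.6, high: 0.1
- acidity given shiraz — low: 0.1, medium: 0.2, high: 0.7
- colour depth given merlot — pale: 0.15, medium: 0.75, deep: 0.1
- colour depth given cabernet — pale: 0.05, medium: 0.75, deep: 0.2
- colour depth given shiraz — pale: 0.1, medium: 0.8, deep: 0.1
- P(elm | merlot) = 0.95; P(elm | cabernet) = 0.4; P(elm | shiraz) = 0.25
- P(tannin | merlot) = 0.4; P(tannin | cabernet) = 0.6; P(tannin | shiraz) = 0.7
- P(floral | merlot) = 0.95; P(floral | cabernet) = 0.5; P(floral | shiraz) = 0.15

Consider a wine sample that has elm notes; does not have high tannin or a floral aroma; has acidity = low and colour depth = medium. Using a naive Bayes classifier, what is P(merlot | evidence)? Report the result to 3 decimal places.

merlot: 0.4 × 0.85 × 0.75 × 0.95 × (1−0.4) × (1−0.95) = 0.0072675
cabernet: 0.05 × 0.3 × 0.75 × 0.4 × (1−0.6) × (1−0.5) = 0.0009
shiraz: 0.55 × 0.1 × 0.8 × 0.25 × (1−0.7) × (1−0.15) = 0.002805
P(merlot | x) = 0.0072675 / 0.0109725 ≈ 0.662

0.662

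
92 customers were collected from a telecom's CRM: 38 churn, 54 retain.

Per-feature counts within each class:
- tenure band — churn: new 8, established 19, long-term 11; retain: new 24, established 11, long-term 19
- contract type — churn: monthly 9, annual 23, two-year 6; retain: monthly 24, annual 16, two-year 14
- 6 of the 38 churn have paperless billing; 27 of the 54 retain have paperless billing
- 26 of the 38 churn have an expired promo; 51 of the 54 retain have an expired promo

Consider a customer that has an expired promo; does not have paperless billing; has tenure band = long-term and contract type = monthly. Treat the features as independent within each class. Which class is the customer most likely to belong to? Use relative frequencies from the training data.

retain

churn: (38/92) × (11/38) × (9/38) × (32/38) × (26/38) ≈ 0.0163162
retain: (54/92) × (19/54) × (24/54) × (27/54) × (51/54) ≈ 0.0433441
Highest score → retain.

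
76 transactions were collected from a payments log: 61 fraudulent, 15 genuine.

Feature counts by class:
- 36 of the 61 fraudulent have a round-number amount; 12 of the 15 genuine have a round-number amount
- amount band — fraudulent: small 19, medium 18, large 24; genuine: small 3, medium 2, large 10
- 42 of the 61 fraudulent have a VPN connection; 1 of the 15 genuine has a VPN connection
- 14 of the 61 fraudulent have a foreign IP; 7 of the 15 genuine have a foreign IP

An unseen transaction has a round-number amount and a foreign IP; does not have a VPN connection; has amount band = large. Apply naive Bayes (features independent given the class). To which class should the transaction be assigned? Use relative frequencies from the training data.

genuine

fraudulent: (61/76) × (36/61) × (24/61) × (19/61) × (14/61) ≈ 0.0133227
genuine: (15/76) × (12/15) × (10/15) × (14/15) × (7/15) ≈ 0.045848
Highest score → genuine.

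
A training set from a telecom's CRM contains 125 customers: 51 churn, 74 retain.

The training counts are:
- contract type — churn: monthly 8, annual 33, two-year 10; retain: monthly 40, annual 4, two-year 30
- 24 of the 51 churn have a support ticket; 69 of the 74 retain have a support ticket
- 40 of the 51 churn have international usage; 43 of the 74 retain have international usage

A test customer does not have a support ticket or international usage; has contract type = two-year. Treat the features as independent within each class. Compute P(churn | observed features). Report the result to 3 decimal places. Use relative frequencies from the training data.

churn: (51/125) × (10/51) × (27/51) × (11/51) ≈ 0.00913495
retain: (74/125) × (30/74) × (5/74) × (31/74) ≈ 0.00679328
P(churn | x) = 0.00913495 / 0.01592823 ≈ 0.574

0.574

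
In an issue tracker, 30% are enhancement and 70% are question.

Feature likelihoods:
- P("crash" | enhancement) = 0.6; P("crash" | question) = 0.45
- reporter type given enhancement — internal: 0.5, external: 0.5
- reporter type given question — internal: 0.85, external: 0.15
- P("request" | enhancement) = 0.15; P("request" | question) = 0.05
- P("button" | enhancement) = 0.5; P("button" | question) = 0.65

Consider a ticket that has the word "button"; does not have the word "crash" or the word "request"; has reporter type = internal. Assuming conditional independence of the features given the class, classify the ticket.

question

enhancement: 0.3 × (1−0.6) × 0.5 × (1−0.15) × 0.5 = 0.0255
question: 0.7 × (1−0.45) × 0.85 × (1−0.05) × 0.65 = 0.202076875
Highest score → question.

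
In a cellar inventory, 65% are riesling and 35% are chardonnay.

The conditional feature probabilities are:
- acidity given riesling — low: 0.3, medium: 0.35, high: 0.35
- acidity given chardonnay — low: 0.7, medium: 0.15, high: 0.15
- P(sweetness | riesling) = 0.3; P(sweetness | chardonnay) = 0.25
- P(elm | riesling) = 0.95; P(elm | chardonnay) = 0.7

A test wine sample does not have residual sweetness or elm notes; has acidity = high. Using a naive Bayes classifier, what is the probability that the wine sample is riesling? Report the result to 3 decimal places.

riesling: 0.65 × 0.35 × (1−0.3) × (1−0.95) = 0.0079625
chardonnay: 0.35 × 0.15 × (1−0.25) × (1−0.7) = 0.0118125
P(riesling | x) = 0.0079625 / 0.019775 ≈ 0.403

0.403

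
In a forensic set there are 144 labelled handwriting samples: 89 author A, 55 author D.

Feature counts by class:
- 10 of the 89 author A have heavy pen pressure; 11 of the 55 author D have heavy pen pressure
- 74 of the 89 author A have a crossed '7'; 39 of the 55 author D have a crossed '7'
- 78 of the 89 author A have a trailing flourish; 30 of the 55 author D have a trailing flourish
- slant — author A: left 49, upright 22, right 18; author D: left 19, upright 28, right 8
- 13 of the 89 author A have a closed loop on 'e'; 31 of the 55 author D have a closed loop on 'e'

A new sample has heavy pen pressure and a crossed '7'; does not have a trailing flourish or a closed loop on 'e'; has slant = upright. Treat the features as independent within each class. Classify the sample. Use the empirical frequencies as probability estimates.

author A: (89/144) × (10/89) × (74/89) × (11/89) × (22/89) × (76/89) ≈ 0.00150639
author D: (55/144) × (11/55) × (39/55) × (25/55) × (28/55) × (24/55) ≈ 0.00546957
Highest score → author D.

author D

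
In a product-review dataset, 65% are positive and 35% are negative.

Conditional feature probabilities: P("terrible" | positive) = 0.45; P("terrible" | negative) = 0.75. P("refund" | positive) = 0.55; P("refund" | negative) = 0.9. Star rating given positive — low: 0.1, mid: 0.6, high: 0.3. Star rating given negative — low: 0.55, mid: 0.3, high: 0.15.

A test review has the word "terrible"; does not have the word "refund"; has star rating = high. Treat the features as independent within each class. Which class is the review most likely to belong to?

positive: 0.65 × 0.45 × (1−0.55) × 0.3 = 0.0394875
negative: 0.35 × 0.75 × (1−0.9) × 0.15 = 0.0039375
Highest score → positive.

positive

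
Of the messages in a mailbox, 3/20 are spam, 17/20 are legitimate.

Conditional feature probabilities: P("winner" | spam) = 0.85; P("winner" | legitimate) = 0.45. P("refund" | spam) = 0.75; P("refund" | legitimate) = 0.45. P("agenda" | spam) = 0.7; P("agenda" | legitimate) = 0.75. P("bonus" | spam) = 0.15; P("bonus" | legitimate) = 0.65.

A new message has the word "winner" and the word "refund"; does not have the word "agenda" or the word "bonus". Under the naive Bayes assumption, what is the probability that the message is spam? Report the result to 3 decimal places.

0.618

spam: 0.15 × 0.85 × 0.75 × (1−0.7) × (1−0.15) = 0.024384375
legitimate: 0.85 × 0.45 × 0.45 × (1−0.75) × (1−0.65) = 0.0150609375
P(spam | x) = 0.024384375 / 0.0394453125 ≈ 0.618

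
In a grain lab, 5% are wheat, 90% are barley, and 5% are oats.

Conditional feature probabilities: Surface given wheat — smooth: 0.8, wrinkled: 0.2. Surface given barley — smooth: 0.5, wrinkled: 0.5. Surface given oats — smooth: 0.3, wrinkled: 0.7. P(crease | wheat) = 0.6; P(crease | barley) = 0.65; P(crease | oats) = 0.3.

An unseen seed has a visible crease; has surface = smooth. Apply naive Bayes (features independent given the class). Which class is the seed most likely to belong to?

barley

wheat: 0.05 × 0.8 × 0.6 = 0.024
barley: 0.9 × 0.5 × 0.65 = 0.2925
oats: 0.05 × 0.3 × 0.3 = 0.0045
Highest score → barley.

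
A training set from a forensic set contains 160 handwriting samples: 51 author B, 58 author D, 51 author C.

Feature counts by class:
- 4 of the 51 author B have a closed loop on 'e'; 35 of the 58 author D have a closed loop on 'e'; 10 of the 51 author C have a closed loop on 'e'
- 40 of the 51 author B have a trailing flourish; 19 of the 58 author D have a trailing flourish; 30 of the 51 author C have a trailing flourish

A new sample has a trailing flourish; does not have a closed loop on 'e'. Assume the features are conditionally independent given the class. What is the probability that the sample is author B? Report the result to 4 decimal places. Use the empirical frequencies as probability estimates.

author B: (51/160) × (47/51) × (40/51) ≈ 0.230392
author D: (58/160) × (23/58) × (19/58) ≈ 0.0470905
author C: (51/160) × (41/51) × (30/51) ≈ 0.150735
P(author B | x) = 0.230392 / 0.4282175 ≈ 0.5380

0.5380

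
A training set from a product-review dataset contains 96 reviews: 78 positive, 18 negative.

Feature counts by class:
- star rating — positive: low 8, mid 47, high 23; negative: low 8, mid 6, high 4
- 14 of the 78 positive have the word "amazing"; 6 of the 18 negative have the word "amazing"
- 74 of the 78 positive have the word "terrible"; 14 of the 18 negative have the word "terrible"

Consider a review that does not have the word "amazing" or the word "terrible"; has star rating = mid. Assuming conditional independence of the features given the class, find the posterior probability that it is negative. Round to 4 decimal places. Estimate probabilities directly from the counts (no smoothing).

positive: (78/96) × (47/78) × (64/78) × (4/78) ≈ 0.0206005
negative: (18/96) × (6/18) × (12/18) × (4/18) ≈ 0.00925926
P(negative | x) = 0.00925926 / 0.02985976 ≈ 0.3101

0.3101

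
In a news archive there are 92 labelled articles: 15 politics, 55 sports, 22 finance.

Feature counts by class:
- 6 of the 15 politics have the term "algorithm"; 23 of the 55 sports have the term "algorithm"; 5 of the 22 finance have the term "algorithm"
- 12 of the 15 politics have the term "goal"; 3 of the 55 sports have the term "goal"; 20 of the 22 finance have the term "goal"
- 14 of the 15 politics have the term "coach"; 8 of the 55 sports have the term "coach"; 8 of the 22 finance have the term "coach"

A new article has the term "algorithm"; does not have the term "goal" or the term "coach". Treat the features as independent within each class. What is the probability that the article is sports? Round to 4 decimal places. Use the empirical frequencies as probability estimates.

politics: (15/92) × (6/15) × (3/15) × (1/15) ≈ 0.000869565
sports: (55/92) × (23/55) × (52/55) × (47/55) ≈ 0.201983
finance: (22/92) × (5/22) × (2/22) × (14/22) ≈ 0.00314409
P(sports | x) = 0.201983 / 0.205996655 ≈ 0.9805

0.9805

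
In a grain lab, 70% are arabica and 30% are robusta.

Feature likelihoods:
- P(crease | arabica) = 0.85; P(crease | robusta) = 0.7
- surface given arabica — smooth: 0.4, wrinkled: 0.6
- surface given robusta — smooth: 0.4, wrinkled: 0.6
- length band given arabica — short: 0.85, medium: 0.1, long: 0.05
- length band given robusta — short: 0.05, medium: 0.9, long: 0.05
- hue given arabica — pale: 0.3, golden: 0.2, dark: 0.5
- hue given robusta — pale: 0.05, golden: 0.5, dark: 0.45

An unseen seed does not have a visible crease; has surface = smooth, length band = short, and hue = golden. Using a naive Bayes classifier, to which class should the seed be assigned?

arabica

arabica: 0.7 × (1−0.85) × 0.4 × 0.85 × 0.2 = 0.00714
robusta: 0.3 × (1−0.7) × 0.4 × 0.05 × 0.5 = 0.0009
Highest score → arabica.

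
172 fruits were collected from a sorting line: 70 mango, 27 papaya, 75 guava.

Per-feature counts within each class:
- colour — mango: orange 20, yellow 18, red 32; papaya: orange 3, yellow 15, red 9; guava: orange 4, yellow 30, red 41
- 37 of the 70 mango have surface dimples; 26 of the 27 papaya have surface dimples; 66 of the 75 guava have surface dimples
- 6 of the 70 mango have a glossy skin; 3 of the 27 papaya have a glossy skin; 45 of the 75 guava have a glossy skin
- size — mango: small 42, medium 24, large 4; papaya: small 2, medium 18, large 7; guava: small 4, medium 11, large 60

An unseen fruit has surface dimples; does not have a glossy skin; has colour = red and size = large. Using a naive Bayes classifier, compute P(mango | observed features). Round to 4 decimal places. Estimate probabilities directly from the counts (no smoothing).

mango: (70/172) × (32/70) × (37/70) × (64/70) × (4/70) ≈ 0.0051377
papaya: (27/172) × (9/27) × (26/27) × (24/27) × (7/27) ≈ 0.011612
guava: (75/172) × (41/75) × (66/75) × (30/75) × (60/75) ≈ 0.0671256
P(mango | x) = 0.0051377 / 0.0838753 ≈ 0.0613

0.0613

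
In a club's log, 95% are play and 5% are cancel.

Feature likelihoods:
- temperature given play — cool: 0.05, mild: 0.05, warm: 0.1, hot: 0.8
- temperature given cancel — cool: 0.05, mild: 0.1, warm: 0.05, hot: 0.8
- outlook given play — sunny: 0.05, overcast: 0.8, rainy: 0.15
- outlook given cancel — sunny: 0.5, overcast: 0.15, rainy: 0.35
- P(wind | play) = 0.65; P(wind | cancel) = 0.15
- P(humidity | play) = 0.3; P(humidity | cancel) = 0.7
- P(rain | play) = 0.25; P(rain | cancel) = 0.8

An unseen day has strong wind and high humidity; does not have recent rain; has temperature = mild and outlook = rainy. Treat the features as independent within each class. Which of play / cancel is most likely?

play: 0.95 × 0.05 × 0.15 × 0.65 × 0.3 × (1−0.25) = 0.00104203125
cancel: 0.05 × 0.1 × 0.35 × 0.15 × 0.7 × (1−0.8) = 0.00003675
Highest score → play.

play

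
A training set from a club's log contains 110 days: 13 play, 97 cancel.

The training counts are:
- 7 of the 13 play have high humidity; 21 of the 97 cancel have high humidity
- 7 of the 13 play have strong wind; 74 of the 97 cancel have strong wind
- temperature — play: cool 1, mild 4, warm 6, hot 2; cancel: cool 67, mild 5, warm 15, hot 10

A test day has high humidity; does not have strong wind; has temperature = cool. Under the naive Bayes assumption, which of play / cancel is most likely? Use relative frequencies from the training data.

play: (13/110) × (7/13) × (6/13) × (1/13) ≈ 0.00225928
cancel: (97/110) × (21/97) × (23/97) × (67/97) ≈ 0.031267
Highest score → cancel.

cancel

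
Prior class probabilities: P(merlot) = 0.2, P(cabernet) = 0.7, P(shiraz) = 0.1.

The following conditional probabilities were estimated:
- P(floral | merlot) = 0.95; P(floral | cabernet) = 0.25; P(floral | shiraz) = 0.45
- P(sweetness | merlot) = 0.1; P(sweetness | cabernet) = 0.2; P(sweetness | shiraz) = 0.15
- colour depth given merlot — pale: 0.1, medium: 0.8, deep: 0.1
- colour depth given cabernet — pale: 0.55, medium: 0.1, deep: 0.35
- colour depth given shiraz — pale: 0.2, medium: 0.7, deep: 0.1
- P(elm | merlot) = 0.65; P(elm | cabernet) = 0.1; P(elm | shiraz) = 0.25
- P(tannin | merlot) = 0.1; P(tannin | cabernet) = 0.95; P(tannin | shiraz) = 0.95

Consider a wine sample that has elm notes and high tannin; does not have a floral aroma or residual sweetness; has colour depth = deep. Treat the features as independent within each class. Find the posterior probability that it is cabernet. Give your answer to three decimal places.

merlot: 0.2 × (1−0.95) × (1−0.1) × 0.1 × 0.65 × 0.1 = 0.0000585
cabernet: 0.7 × (1−0.25) × (1−0.2) × 0.35 × 0.1 × 0.95 = 0.013965
shiraz: 0.1 × (1−0.45) × (1−0.15) × 0.1 × 0.25 × 0.95 = 0.0011103125
P(cabernet | x) = 0.013965 / 0.0151338125 ≈ 0.923

0.923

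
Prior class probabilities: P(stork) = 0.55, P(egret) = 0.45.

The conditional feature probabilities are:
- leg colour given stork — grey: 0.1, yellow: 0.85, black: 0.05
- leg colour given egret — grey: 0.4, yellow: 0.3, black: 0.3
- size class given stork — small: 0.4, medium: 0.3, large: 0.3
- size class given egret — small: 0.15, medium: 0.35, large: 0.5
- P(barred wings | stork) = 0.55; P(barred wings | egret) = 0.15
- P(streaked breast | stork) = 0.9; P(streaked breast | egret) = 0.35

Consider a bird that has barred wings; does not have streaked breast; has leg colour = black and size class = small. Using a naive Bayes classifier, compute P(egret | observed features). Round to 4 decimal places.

0.7654

stork: 0.55 × 0.05 × 0.4 × 0.55 × (1−0.9) = 0.000605
egret: 0.45 × 0.3 × 0.15 × 0.15 × (1−0.35) = 0.001974375
P(egret | x) = 0.001974375 / 0.002579375 ≈ 0.7654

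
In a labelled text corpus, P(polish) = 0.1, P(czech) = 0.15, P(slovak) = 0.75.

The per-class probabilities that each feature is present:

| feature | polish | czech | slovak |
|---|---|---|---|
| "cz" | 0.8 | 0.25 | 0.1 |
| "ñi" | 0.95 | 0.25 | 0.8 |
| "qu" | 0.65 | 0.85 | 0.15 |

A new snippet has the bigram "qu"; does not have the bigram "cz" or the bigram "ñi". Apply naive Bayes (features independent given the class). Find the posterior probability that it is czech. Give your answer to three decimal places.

polish: 0.1 × (1−0.8) × (1−0.95) × 0.65 = 0.00065
czech: 0.15 × (1−0.25) × (1−0.25) × 0.85 = 0.07171875
slovak: 0.75 × (1−0.1) × (1−0.8) × 0.15 = 0.02025
P(czech | x) = 0.07171875 / 0.09261875 ≈ 0.774

0.774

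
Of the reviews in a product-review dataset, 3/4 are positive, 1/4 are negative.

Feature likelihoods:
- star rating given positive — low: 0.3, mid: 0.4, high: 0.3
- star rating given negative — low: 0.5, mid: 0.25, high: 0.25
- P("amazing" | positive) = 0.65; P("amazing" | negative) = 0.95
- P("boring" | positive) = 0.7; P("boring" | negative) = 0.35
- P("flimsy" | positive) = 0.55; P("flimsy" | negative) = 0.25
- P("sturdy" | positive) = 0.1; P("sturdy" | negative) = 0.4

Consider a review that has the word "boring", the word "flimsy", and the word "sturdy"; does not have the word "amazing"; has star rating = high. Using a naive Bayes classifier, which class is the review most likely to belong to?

positive

positive: 0.75 × 0.3 × (1−0.65) × 0.7 × 0.55 × 0.1 = 0.003031875
negative: 0.25 × 0.25 × (1−0.95) × 0.35 × 0.25 × 0.4 = 0.000109375
Highest score → positive.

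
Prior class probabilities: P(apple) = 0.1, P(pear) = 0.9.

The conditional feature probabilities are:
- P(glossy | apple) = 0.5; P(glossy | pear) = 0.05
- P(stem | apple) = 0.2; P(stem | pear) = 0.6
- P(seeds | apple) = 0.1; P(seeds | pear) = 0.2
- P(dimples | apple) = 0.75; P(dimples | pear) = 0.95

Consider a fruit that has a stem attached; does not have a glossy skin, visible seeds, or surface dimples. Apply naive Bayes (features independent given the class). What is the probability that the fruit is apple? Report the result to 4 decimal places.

apple: 0.1 × (1−0.5) × 0.2 × (1−0.1) × (1−0.75) = 0.00225
pear: 0.9 × (1−0.05) × 0.6 × (1−0.2) × (1−0.95) = 0.02052
P(apple | x) = 0.00225 / 0.02277 ≈ 0.0988

0.0988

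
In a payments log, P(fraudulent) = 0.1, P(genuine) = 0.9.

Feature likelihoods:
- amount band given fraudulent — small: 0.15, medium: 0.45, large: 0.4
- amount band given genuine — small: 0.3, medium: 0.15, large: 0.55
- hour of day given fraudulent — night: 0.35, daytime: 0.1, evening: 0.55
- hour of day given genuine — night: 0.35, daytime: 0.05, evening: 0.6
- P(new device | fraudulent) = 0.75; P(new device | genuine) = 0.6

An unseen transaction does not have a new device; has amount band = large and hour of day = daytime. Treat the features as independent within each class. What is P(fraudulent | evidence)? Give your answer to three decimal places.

0.092

fraudulent: 0.1 × 0.4 × 0.1 × (1−0.75) = 0.001
genuine: 0.9 × 0.55 × 0.05 × (1−0.6) = 0.0099
P(fraudulent | x) = 0.001 / 0.0109 ≈ 0.092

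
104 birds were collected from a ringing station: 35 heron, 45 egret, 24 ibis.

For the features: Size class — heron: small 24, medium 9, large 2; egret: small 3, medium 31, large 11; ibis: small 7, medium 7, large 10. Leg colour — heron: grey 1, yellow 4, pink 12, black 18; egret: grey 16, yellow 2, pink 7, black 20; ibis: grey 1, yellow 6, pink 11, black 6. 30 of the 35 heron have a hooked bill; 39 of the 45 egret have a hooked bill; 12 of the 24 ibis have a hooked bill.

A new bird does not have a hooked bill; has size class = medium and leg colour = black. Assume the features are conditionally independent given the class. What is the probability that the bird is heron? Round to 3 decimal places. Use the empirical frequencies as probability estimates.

0.196

heron: (35/104) × (9/35) × (18/35) × (5/35) ≈ 0.00635793
egret: (45/104) × (31/45) × (20/45) × (6/45) ≈ 0.0176638
ibis: (24/104) × (7/24) × (6/24) × (12/24) ≈ 0.00841346
P(heron | x) = 0.00635793 / 0.03243519 ≈ 0.196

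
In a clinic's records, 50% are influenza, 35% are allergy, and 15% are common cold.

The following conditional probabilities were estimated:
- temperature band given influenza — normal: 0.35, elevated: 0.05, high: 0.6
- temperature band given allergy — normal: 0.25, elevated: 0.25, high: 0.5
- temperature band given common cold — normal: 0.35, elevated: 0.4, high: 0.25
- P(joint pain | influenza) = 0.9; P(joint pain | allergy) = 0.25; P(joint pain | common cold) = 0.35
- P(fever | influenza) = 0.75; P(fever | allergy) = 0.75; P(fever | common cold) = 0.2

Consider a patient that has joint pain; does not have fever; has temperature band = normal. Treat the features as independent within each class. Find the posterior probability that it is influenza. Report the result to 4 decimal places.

influenza: 0.5 × 0.35 × 0.9 × (1−0.75) = 0.039375
allergy: 0.35 × 0.25 × 0.25 × (1−0.75) = 0.00546875
common cold: 0.15 × 0.35 × 0.35 × (1−0.2) = 0.0147
P(influenza | x) = 0.039375 / 0.05954375 ≈ 0.6613

0.6613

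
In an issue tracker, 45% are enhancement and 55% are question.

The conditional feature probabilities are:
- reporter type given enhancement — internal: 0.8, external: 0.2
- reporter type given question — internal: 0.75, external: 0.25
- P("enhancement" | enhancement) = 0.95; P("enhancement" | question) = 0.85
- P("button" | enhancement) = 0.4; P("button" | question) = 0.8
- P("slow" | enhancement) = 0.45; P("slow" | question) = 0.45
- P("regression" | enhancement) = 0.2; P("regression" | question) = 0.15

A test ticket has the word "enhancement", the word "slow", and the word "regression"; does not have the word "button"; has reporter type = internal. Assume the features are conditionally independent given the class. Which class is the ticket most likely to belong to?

enhancement: 0.45 × 0.8 × 0.95 × (1−0.4) × 0.45 × 0.2 = 0.018468
question: 0.55 × 0.75 × 0.85 × (1−0.8) × 0.45 × 0.15 = 0.0047334375
Highest score → enhancement.

enhancement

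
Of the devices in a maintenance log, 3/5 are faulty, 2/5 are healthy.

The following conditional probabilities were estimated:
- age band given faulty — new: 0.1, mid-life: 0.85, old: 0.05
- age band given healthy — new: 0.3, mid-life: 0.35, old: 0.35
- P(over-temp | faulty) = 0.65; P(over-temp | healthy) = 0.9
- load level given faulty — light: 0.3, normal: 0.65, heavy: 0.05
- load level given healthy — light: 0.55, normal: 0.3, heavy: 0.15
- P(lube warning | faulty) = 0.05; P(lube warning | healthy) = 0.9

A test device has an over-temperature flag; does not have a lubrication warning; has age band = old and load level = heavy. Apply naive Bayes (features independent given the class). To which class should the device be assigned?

faulty: 0.6 × 0.05 × 0.65 × 0.05 × (1−0.05) = 0.00092625
healthy: 0.4 × 0.35 × 0.9 × 0.15 × (1−0.9) = 0.00189
Highest score → healthy.

healthy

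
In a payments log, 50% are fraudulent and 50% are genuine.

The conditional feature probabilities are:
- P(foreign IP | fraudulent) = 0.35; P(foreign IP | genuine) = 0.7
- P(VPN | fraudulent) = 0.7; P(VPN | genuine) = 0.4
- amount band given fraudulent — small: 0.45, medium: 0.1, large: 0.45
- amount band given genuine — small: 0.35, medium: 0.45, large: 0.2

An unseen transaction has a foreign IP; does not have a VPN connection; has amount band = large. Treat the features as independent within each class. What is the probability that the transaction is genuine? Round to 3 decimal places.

fraudulent: 0.5 × 0.35 × (1−0.7) × 0.45 = 0.023625
genuine: 0.5 × 0.7 × (1−0.4) × 0.2 = 0.042
P(genuine | x) = 0.042 / 0.065625 ≈ 0.640

0.640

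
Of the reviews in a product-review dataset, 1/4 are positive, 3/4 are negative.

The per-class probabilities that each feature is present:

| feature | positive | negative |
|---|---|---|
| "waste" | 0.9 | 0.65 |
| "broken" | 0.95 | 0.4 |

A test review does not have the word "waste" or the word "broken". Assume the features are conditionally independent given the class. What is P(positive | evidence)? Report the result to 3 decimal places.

0.008

positive: 0.25 × (1−0.9) × (1−0.95) = 0.00125
negative: 0.75 × (1−0.65) × (1−0.4) = 0.1575
P(positive | x) = 0.00125 / 0.15875 ≈ 0.008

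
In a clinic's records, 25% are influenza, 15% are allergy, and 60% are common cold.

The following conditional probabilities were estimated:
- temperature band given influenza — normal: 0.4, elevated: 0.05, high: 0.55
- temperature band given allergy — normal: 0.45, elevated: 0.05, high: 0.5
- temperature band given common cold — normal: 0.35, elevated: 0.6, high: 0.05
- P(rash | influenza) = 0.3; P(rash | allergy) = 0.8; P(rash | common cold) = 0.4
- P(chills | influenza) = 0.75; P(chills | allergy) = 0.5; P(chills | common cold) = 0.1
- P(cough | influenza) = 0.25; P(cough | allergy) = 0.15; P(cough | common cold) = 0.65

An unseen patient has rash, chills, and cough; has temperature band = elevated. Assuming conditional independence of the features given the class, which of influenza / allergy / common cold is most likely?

common cold

influenza: 0.25 × 0.05 × 0.3 × 0.75 × 0.25 = 0.000703125
allergy: 0.15 × 0.05 × 0.8 × 0.5 × 0.15 = 0.00045
common cold: 0.6 × 0.6 × 0.4 × 0.1 × 0.65 = 0.00936
Highest score → common cold.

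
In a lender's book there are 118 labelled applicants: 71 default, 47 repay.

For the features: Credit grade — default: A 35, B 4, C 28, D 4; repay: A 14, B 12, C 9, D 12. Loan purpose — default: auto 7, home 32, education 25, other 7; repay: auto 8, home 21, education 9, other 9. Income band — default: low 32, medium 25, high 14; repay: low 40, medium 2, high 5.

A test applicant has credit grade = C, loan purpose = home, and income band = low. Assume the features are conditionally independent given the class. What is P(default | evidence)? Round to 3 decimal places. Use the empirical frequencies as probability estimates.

0.624

default: (71/118) × (28/71) × (32/71) × (32/71) ≈ 0.0482014
repay: (47/118) × (9/47) × (21/47) × (40/47) ≈ 0.0290031
P(default | x) = 0.0482014 / 0.0772045 ≈ 0.624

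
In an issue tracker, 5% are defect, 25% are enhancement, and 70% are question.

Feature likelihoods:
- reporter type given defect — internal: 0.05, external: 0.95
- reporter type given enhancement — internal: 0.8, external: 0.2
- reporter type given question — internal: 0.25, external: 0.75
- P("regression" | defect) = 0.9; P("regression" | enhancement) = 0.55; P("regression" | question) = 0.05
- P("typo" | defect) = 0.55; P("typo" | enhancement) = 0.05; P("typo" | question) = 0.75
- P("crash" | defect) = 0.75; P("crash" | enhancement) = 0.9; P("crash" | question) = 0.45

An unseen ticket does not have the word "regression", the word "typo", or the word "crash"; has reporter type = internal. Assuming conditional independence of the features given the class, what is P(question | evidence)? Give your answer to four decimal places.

defect: 0.05 × 0.05 × (1−0.9) × (1−0.55) × (1−0.75) = 0.000028125
enhancement: 0.25 × 0.8 × (1−0.55) × (1−0.05) × (1−0.9) = 0.00855
question: 0.7 × 0.25 × (1−0.05) × (1−0.75) × (1−0.45) = 0.022859375
P(question | x) = 0.022859375 / 0.0314375 ≈ 0.7271

0.7271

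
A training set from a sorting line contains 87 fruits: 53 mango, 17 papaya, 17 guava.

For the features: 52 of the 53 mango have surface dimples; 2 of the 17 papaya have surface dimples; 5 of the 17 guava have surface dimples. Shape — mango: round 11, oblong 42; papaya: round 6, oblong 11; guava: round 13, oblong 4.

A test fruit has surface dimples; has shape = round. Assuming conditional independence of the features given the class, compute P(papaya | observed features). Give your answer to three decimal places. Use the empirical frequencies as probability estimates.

mango: (53/87) × (52/53) × (11/53) ≈ 0.124051
papaya: (17/87) × (2/17) × (6/17) ≈ 0.00811359
guava: (17/87) × (5/17) × (13/17) ≈ 0.0439486
P(papaya | x) = 0.00811359 / 0.17611319 ≈ 0.046

0.046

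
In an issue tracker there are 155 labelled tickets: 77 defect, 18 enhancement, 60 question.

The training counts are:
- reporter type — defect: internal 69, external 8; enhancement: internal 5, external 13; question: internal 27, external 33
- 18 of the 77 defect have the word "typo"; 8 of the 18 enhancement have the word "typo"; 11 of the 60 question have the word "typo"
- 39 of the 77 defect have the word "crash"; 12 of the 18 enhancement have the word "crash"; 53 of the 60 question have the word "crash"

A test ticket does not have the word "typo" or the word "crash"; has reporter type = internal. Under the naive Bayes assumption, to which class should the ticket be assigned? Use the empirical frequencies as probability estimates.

defect: (77/155) × (69/77) × (59/77) × (38/77) ≈ 0.168334
enhancement: (18/155) × (5/18) × (10/18) × (6/18) ≈ 0.00597372
question: (60/155) × (27/60) × (49/60) × (7/60) ≈ 0.0165968
Highest score → defect.

defect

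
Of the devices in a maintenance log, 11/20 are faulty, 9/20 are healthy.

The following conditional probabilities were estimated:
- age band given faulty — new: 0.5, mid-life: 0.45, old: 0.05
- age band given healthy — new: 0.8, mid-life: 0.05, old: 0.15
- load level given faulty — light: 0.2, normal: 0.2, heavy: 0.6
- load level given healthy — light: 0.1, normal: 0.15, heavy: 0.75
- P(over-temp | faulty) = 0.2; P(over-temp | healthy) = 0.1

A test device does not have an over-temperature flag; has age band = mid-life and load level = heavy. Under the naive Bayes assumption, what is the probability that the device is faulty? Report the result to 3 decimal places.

0.887

faulty: 0.55 × 0.45 × 0.6 × (1−0.2) = 0.1188
healthy: 0.45 × 0.05 × 0.75 × (1−0.1) = 0.0151875
P(faulty | x) = 0.1188 / 0.1339875 ≈ 0.887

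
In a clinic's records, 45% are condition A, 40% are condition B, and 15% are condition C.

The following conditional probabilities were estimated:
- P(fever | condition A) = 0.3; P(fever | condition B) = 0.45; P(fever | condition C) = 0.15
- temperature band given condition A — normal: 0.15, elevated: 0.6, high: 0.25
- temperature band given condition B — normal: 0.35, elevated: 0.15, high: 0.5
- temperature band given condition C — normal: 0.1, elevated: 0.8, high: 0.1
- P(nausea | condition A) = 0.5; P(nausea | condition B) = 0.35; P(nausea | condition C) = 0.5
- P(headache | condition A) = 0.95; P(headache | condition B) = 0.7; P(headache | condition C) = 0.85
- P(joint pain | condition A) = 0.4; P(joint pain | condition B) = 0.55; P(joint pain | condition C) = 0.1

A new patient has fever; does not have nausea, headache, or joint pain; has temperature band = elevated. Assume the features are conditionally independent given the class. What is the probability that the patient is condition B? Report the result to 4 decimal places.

0.4937

condition A: 0.45 × 0.3 × 0.6 × (1−0.5) × (1−0.95) × (1−0.4) = 0.001215
condition B: 0.4 × 0.45 × 0.15 × (1−0.35) × (1−0.7) × (1−0.55) = 0.00236925
condition C: 0.15 × 0.15 × 0.8 × (1−0.5) × (1−0.85) × (1−0.1) = 0.001215
P(condition B | x) = 0.00236925 / 0.00479925 ≈ 0.4937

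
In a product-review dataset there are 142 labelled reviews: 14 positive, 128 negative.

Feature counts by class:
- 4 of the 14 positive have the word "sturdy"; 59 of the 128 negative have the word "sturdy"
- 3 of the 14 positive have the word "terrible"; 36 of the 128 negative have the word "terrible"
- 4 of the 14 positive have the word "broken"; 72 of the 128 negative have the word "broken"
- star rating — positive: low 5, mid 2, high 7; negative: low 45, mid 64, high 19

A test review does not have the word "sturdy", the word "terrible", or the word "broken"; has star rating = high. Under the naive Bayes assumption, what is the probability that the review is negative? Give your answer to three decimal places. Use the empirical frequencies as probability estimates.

0.534

positive: (14/142) × (10/14) × (11/14) × (10/14) × (7/14) ≈ 0.0197614
negative: (128/142) × (69/128) × (92/128) × (56/128) × (19/128) ≈ 0.0226809
P(negative | x) = 0.0226809 / 0.0424423 ≈ 0.534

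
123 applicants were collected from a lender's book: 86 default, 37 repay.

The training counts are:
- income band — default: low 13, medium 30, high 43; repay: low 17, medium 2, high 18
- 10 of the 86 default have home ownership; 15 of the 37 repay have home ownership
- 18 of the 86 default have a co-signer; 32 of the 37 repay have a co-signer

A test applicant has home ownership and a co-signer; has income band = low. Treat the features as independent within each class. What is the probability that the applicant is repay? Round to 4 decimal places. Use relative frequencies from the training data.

default: (86/123) × (13/86) × (10/86) × (18/86) ≈ 0.00257225
repay: (37/123) × (17/37) × (15/37) × (32/37) ≈ 0.0484598
P(repay | x) = 0.0484598 / 0.05103205 ≈ 0.9496

0.9496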